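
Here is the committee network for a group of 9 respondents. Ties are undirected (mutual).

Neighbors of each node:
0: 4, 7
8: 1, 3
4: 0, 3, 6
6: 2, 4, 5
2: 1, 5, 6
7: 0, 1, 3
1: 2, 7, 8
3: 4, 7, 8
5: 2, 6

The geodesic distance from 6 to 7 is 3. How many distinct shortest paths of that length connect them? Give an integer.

The shortest distance is 3. The length-3 paths are: 6–4–0–7; 6–2–1–7; 6–4–3–7.
That gives 3 distinct shortest paths.

3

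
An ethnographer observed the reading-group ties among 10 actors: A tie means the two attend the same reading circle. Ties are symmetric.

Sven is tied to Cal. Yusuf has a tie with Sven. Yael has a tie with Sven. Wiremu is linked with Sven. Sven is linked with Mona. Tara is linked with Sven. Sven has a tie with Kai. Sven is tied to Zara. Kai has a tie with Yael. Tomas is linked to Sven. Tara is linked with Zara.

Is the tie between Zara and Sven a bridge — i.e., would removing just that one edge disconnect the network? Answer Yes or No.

No

Even without that edge, Zara still reaches Sven via Zara – Tara – Sven, so the network stays connected. Not a bridge.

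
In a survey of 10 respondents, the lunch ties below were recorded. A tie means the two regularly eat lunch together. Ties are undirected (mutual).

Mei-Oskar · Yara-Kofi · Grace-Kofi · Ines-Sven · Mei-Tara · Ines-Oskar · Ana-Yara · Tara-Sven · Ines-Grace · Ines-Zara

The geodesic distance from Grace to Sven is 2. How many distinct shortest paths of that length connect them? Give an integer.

1

The shortest distance is 2, and the only length-2 path is Grace–Ines–Sven. So there is exactly 1 shortest path.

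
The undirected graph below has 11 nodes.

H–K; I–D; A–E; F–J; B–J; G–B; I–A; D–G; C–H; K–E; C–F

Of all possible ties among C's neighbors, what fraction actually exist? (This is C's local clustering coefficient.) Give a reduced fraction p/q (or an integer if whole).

0

C's neighbors: F and H (k = 2).
Possible neighbor pairs: C(2,2) = 1. Edges among them: none → e = 0.
Clustering(C) = 0/1.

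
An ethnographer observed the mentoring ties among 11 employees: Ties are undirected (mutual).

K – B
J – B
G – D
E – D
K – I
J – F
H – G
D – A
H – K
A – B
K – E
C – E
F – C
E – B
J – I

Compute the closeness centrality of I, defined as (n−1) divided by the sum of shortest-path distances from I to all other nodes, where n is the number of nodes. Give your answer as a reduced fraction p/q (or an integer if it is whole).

Distances from I: A:3, B:2, C:3, D:3, E:2, F:2, G:3, H:2, J:1, K:1. Sum = 22.
n = 11, so closeness = 10/22 = 5/11.

5/11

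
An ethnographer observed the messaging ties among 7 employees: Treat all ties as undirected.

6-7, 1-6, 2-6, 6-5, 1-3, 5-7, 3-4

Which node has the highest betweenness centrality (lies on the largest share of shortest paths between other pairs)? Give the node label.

Unnormalized betweenness of each node: 1:8, 2:0, 3:5, 4:0, 5:0, 6:11, 7:0.
6 has the largest value, 11, making it the main broker — the node through which the most shortest paths run.

6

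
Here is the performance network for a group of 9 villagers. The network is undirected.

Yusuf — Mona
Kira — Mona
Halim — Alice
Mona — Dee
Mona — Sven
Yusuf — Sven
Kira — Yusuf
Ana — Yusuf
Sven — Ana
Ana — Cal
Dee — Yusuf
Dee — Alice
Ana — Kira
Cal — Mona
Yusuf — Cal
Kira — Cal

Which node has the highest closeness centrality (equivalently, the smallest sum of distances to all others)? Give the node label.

Yusuf

Farness (sum of distances to all others) for each node — Alice:18, Ana:15, Cal:15, Dee:13, Halim:25, Kira:15, Mona:12, Sven:16, Yusuf:11.
The smallest farness is 11, for Yusuf, so Yusuf has the highest closeness.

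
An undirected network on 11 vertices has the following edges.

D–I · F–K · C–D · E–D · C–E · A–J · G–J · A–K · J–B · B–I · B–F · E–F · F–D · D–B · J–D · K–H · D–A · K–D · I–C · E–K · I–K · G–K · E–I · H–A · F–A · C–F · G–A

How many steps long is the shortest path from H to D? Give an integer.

2

One shortest route is H – K – D, which uses 2 edges, and H and D are not directly tied, so nothing shorter exists. So d(H,D) = 2.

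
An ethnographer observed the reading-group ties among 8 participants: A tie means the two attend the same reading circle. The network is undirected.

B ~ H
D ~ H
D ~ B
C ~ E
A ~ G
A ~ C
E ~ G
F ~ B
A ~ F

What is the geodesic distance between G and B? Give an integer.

3

One shortest route is G – A – F – B, which uses 3 edges, and at distance 2 from G we only reach {C, F}, which does not include B. So d(G,B) = 3.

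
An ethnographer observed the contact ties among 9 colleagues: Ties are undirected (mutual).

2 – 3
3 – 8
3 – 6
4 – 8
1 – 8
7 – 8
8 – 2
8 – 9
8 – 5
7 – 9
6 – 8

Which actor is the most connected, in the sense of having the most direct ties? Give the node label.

8

Degrees — 1:1, 2:2, 3:3, 4:1, 5:1, 6:2, 7:2, 8:8, 9:2.
The maximum is 8, attained only by 8.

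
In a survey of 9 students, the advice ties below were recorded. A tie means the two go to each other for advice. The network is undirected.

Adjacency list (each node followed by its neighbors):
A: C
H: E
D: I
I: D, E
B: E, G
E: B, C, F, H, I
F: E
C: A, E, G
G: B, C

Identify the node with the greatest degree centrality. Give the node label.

E

Degrees — A:1, B:2, C:3, D:1, E:5, F:1, G:2, H:1, I:2.
The maximum is 5, attained only by E.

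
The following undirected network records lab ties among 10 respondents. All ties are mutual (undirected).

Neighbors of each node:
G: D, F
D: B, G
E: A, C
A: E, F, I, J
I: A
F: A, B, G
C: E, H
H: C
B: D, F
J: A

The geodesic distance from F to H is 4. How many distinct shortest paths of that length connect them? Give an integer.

The shortest distance is 4, and the only length-4 path is F–A–E–C–H. So there is exactly 1 shortest path.

1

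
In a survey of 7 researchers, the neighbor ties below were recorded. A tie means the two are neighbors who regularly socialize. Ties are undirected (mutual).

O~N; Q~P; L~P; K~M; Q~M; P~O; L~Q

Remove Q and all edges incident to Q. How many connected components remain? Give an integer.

Without Q, the remaining ties split the others into: {L, N, O, P}; {K, M}.
That's 2 separate components.

2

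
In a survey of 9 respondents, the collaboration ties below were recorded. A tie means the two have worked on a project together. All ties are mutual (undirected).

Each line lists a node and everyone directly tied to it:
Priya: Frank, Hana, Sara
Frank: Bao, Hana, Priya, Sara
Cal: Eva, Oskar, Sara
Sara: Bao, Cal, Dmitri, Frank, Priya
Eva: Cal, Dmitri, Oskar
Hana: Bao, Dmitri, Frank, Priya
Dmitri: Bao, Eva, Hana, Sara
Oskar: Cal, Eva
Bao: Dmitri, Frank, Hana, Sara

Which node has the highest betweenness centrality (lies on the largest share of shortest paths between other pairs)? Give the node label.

Sara

Unnormalized betweenness of each node: Bao:31/30, Cal:55/12, Dmitri:91/15, Eva:16/5, Frank:47/60, Hana:7/4, Oskar:0, Priya:9/20, Sara:137/15.
Sara has the largest value, 137/15, making it the main broker — the node through which the most shortest paths run.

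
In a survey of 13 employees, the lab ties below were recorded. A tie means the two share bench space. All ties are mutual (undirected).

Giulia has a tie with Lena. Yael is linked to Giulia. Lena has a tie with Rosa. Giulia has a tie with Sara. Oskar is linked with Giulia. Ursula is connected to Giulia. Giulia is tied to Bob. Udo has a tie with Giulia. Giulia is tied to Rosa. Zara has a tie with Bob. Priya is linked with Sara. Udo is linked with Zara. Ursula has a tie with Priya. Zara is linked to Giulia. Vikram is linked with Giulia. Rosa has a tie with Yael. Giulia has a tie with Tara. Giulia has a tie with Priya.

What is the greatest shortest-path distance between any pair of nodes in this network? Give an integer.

Eccentricity of each node (its greatest distance to any other): Bob:2, Giulia:1, Lena:2, Oskar:2, Priya:2, Rosa:2, Sara:2, Tara:2, Udo:2, Ursula:2, Vikram:2, Yael:2, Zara:2.
The maximum eccentricity is 2, realized for instance by the pair Oskar–Tara via Oskar – Giulia – Tara. So the diameter is 2.

2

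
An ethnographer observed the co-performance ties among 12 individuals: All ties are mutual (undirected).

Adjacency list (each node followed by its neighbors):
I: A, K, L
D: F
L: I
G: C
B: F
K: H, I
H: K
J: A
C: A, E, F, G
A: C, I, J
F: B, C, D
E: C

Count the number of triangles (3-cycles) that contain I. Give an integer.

0

I's neighbors are A, K, and L, but none of them are tied to each other, so no triangle contains I.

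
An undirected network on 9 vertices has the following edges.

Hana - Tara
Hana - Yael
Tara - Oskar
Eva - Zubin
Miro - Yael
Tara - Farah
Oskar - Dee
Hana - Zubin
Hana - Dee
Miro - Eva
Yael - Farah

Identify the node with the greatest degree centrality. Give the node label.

Degrees — Dee:2, Eva:2, Farah:2, Hana:4, Miro:2, Oskar:2, Tara:3, Yael:3, Zubin:2.
The maximum is 4, attained only by Hana.

Hana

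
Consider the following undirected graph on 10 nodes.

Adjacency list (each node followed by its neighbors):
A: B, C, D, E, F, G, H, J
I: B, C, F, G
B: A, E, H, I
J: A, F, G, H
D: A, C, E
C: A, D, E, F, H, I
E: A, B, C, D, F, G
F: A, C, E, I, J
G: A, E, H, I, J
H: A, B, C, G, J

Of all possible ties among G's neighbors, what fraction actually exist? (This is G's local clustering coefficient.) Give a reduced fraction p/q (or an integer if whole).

G's neighbors: A, E, H, I, and J (k = 5).
Possible neighbor pairs: C(5,2) = 10. Edges among them: A–E, A–H, A–J, H–J → e = 4.
Clustering(G) = 4/10 = 2/5.

2/5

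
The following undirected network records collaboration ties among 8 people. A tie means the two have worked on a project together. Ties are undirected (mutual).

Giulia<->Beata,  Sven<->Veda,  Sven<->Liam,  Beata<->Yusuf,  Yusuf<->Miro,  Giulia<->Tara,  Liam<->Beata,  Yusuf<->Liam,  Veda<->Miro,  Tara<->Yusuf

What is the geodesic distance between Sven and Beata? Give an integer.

One shortest route is Sven – Liam – Beata, which uses 2 edges, and Sven and Beata are not directly tied, so nothing shorter exists. So d(Sven,Beata) = 2.

2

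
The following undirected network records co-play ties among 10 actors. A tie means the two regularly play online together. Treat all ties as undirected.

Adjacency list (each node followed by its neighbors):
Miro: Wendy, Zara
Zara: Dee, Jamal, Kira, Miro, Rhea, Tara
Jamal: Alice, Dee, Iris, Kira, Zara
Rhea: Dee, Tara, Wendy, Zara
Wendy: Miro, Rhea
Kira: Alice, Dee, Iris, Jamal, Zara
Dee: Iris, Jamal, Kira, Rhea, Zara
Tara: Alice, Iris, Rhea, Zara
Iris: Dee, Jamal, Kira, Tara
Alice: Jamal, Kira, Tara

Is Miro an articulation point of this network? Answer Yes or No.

No

Even without Miro, every remaining node can still reach every other (the residual graph is connected), so Miro is not a cut vertex.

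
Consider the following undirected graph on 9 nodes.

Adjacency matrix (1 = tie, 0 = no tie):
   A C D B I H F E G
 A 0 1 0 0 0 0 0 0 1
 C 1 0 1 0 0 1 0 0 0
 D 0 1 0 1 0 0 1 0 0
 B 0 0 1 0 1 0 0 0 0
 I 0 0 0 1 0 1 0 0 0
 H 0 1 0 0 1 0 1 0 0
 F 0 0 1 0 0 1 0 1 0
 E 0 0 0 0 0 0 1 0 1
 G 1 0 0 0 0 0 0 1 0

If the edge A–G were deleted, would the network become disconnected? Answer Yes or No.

No

Even without that edge, A still reaches G via A – C – D – F – E – G, so the network stays connected. Not a bridge.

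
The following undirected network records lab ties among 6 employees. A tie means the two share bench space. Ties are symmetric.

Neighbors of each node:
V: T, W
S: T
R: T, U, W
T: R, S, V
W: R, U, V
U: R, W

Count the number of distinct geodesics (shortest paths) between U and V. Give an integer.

The shortest distance is 2, and the only length-2 path is U–W–V. So there is exactly 1 shortest path.

1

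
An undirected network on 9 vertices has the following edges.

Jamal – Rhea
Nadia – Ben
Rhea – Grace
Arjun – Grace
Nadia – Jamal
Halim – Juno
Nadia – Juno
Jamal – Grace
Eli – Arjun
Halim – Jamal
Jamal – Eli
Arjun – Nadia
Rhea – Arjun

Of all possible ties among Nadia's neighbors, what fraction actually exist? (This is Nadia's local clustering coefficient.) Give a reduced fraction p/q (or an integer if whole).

0

Nadia's neighbors: Arjun, Ben, Jamal, and Juno (k = 4).
Possible neighbor pairs: C(4,2) = 6. Edges among them: none → e = 0.
Clustering(Nadia) = 0/6 = 0.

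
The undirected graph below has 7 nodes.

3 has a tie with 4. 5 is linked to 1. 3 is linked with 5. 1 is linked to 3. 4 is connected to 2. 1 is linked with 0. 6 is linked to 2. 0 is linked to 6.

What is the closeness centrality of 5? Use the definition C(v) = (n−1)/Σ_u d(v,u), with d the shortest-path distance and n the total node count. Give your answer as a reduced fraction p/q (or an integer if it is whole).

1/2

Distances from 5: 0:2, 1:1, 2:3, 3:1, 4:2, 6:3. Sum = 12.
n = 7, so closeness = 6/12 = 1/2.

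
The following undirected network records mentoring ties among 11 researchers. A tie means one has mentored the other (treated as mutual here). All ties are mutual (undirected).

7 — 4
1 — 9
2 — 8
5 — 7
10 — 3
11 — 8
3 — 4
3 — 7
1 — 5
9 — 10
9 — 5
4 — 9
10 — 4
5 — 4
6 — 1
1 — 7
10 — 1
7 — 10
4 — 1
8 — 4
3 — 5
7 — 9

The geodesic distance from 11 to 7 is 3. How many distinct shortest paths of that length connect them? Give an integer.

The shortest distance is 3, and the only length-3 path is 11–8–4–7. So there is exactly 1 shortest path.

1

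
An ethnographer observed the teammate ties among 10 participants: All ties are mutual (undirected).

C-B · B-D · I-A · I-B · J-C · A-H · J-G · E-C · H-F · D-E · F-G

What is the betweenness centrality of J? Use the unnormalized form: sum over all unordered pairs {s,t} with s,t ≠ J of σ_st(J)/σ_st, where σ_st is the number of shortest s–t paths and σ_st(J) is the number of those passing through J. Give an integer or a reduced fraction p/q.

17/2

Pairs whose geodesics pass through J — F–B: 1/2; F–D: 2/3; F–E: 1; F–C: 1; H–E: 1/3; H–C: 1/2; I–G: 1/2; B–G: 1; D–G: 2/2; E–G: 1; C–G: 1.
All other pairs contribute 0.
Summing the contributions gives betweenness(J) = 17/2.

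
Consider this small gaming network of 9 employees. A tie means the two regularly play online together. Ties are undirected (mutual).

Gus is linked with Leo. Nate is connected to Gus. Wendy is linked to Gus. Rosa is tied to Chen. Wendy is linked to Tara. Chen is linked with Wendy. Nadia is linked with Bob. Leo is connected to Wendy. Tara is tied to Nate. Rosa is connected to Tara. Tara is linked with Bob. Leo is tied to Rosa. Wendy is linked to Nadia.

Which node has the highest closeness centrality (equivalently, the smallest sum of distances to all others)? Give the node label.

Farness (sum of distances to all others) for each node — Bob:17, Chen:16, Gus:14, Leo:14, Nadia:16, Nate:16, Rosa:14, Tara:12, Wendy:11.
The smallest farness is 11, for Wendy, so Wendy has the highest closeness.

Wendy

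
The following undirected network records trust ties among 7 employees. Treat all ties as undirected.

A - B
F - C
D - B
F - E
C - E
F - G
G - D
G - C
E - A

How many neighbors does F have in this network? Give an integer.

3

F is directly tied to C, E, and G. That is 3 neighbors, so the degree of F is 3.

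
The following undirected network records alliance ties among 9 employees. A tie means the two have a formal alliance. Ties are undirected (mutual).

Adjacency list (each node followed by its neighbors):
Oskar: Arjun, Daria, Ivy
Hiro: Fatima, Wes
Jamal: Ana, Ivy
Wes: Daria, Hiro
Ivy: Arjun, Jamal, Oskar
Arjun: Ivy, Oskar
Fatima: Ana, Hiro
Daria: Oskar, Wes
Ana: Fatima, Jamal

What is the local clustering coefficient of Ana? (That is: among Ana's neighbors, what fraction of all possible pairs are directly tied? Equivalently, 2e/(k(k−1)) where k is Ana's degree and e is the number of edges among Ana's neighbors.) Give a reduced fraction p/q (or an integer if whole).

0

Ana's neighbors: Fatima and Jamal (k = 2).
Possible neighbor pairs: C(2,2) = 1. Edges among them: none → e = 0.
Clustering(Ana) = 0/1.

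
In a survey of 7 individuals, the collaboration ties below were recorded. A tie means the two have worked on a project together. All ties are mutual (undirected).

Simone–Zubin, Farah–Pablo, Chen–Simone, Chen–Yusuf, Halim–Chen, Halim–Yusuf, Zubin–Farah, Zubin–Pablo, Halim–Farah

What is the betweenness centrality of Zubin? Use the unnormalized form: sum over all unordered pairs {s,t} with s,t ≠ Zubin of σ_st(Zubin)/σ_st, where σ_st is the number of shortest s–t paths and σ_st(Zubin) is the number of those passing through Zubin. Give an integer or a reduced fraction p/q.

5/2

Pairs whose geodesics pass through Zubin — Simone–Farah: 1; Simone–Pablo: 1; Chen–Pablo: 1/2.
All other pairs contribute 0.
Summing the contributions gives betweenness(Zubin) = 5/2.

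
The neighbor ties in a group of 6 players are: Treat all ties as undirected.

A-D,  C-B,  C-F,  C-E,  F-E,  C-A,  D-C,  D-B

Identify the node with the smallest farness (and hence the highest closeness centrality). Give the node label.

C

Farness (sum of distances to all others) for each node — A:8, B:8, C:5, D:7, E:8, F:8.
The smallest farness is 5, for C, so C has the highest closeness.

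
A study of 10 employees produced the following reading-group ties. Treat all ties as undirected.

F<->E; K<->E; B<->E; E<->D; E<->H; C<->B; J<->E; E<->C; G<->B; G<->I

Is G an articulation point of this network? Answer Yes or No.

Removing G leaves {B, C, D, E, F, H, J, and K} with no path to {I}, so the network splits into 2 components. G is a cut vertex.

Yes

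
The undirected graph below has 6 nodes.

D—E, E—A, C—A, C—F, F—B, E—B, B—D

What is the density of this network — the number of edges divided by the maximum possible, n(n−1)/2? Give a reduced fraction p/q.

There are 7 edges and 6 nodes, so the maximum possible is C(6,2) = 15.
Density = 7/15.

7/15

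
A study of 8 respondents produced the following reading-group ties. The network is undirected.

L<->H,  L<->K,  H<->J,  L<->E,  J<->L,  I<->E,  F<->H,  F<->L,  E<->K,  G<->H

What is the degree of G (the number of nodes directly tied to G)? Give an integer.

G is directly tied to H. That is 1 neighbor, so the degree of G is 1.

1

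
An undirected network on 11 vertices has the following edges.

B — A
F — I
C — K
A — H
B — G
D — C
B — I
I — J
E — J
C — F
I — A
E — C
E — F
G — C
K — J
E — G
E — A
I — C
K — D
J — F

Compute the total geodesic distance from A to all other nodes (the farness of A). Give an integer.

18

Distances from A: B:1, C:2, D:3, E:1, F:2, G:2, H:1, I:1, J:2, K:3.
Sum = 1 + 2 + 3 + 1 + 2 + 2 + 1 + 1 + 2 + 3 = 18.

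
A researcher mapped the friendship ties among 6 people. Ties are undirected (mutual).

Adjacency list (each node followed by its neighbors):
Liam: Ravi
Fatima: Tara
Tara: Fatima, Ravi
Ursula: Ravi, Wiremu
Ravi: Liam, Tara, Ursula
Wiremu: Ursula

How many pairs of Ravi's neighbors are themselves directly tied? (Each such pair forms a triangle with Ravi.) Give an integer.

Ravi's neighbors are Liam, Tara, and Ursula, but none of them are tied to each other, so no triangle contains Ravi.

0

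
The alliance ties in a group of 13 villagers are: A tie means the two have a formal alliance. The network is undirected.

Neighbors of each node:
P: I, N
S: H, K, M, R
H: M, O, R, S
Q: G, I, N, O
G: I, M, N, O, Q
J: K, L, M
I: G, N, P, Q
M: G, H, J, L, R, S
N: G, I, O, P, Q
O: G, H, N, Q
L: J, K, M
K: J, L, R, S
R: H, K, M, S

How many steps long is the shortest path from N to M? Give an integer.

One shortest route is N – G – M, which uses 2 edges, and N and M are not directly tied, so nothing shorter exists. So d(N,M) = 2.

2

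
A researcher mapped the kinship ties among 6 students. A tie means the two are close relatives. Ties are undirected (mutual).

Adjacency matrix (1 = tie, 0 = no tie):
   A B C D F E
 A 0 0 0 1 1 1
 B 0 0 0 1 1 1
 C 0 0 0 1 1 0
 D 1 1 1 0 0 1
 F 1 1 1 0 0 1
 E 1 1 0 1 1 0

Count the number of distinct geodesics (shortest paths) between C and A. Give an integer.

The shortest distance is 2. The length-2 paths are: C–D–A; C–F–A.
That gives 2 distinct shortest paths.

2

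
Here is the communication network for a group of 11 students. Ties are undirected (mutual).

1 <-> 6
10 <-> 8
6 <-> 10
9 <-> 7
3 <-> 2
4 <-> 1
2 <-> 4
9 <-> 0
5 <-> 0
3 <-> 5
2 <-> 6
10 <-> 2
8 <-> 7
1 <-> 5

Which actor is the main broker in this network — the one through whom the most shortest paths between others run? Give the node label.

Unnormalized betweenness of each node: 0:22/3, 1:43/6, 2:55/6, 3:11/3, 4:1/2, 5:35/3, 6:25/6, 7:14/3, 8:22/3, 9:14/3, 10:32/3.
5 has the largest value, 35/3, making it the main broker — the node through which the most shortest paths run.

5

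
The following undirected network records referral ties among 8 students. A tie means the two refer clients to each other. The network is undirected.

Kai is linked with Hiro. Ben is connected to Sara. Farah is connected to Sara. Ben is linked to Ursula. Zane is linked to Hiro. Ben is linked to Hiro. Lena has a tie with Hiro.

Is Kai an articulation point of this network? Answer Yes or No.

Even without Kai, every remaining node can still reach every other (the residual graph is connected), so Kai is not a cut vertex.

No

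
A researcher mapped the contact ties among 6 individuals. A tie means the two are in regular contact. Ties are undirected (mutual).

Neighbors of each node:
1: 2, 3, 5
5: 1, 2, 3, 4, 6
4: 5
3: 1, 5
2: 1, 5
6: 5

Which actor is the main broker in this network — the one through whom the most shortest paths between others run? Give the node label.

Unnormalized betweenness of each node: 1:1/2, 2:0, 3:0, 4:0, 5:15/2, 6:0.
5 has the largest value, 15/2, making it the main broker — the node through which the most shortest paths run.

5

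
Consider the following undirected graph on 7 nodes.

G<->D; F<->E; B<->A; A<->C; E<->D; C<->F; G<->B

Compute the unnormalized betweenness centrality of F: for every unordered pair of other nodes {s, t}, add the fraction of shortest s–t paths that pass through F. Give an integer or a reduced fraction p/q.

3

Pairs whose geodesics pass through F — D–C: 1; E–C: 1; E–A: 1.
All other pairs contribute 0.
Summing the contributions gives betweenness(F) = 3.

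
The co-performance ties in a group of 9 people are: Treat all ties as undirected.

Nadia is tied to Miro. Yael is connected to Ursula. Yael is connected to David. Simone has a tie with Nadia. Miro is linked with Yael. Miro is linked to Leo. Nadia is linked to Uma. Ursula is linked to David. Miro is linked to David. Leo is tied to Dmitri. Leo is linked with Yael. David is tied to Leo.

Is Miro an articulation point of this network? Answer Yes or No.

Removing Miro leaves {Nadia, Simone, and Uma} with no path to {David, Dmitri, Leo, Ursula, and Yael}, so the network splits into 2 components. Miro is a cut vertex.

Yes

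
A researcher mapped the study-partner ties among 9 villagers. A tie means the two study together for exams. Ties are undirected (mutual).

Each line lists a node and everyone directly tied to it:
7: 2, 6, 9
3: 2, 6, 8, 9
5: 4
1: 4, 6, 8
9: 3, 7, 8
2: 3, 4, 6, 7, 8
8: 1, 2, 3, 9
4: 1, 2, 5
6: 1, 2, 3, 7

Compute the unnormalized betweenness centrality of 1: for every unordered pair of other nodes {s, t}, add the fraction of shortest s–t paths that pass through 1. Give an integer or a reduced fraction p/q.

17/6

Pairs whose geodesics pass through 1 — 4–9: 1/4; 4–8: 1/2; 4–6: 1/2; 9–5: 1/4; 8–6: 1/3; 8–5: 1/2; 6–5: 1/2.
All other pairs contribute 0.
Summing the contributions gives betweenness(1) = 17/6.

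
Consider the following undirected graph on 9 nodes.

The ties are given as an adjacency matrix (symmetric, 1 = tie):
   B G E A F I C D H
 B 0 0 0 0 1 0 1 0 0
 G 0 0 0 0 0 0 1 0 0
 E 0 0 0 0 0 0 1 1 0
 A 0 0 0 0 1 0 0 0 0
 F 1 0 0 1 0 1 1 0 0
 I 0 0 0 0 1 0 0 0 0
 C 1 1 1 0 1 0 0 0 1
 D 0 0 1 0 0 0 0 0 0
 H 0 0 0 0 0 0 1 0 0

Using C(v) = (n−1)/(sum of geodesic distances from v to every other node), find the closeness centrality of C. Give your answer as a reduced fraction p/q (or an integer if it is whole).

8/11

Distances from C: A:2, B:1, D:2, E:1, F:1, G:1, H:1, I:2. Sum = 11.
n = 9, so closeness = 8/11.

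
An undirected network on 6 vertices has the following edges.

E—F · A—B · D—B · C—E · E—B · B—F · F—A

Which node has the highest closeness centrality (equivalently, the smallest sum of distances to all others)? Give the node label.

Farness (sum of distances to all others) for each node — A:9, B:6, C:11, D:10, E:7, F:7.
The smallest farness is 6, for B, so B has the highest closeness.

B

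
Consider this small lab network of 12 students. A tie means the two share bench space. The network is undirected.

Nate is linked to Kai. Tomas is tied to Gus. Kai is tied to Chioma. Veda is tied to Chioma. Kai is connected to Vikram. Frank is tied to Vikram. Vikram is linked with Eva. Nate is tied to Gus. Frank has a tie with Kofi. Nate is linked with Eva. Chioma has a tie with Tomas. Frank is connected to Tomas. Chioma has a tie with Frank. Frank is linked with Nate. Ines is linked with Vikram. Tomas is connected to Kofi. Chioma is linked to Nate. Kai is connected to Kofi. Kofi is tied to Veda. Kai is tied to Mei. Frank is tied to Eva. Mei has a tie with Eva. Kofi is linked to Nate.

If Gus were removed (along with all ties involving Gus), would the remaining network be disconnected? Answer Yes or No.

Even without Gus, every remaining node can still reach every other (the residual graph is connected), so Gus is not a cut vertex.

No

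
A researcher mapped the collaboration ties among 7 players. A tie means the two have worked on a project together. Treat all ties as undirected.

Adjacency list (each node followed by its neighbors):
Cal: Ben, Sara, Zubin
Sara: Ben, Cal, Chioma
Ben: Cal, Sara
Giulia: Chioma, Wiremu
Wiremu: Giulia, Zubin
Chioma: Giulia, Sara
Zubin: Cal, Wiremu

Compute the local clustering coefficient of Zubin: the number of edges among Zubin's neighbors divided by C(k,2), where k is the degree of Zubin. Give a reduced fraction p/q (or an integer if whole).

Zubin's neighbors: Cal and Wiremu (k = 2).
Possible neighbor pairs: C(2,2) = 1. Edges among them: none → e = 0.
Clustering(Zubin) = 0/1.

0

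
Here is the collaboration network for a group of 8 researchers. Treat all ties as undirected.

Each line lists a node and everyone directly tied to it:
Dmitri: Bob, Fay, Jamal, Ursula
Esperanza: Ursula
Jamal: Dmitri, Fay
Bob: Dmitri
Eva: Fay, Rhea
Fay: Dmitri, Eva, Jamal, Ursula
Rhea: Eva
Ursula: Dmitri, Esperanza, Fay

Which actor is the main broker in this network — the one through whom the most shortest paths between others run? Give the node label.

Unnormalized betweenness of each node: Bob:0, Dmitri:7, Esperanza:0, Eva:6, Fay:11, Jamal:0, Rhea:0, Ursula:6.
Fay has the largest value, 11, making it the main broker — the node through which the most shortest paths run.

Fay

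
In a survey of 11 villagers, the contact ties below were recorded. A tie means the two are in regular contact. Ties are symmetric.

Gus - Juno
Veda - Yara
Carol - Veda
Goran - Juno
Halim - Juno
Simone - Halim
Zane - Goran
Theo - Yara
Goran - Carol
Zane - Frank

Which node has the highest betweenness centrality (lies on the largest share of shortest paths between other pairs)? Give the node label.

Goran

Unnormalized betweenness of each node: Carol:21, Frank:0, Goran:32, Gus:0, Halim:9, Juno:23, Simone:0, Theo:0, Veda:16, Yara:9, Zane:9.
Goran has the largest value, 32, making it the main broker — the node through which the most shortest paths run.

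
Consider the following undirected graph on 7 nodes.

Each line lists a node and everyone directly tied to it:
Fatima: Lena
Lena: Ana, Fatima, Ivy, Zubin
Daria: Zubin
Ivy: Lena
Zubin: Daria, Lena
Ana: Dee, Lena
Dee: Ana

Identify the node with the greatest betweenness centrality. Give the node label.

Lena

Unnormalized betweenness of each node: Ana:5, Daria:0, Dee:0, Fatima:0, Ivy:0, Lena:13, Zubin:5.
Lena has the largest value, 13, making it the main broker — the node through which the most shortest paths run.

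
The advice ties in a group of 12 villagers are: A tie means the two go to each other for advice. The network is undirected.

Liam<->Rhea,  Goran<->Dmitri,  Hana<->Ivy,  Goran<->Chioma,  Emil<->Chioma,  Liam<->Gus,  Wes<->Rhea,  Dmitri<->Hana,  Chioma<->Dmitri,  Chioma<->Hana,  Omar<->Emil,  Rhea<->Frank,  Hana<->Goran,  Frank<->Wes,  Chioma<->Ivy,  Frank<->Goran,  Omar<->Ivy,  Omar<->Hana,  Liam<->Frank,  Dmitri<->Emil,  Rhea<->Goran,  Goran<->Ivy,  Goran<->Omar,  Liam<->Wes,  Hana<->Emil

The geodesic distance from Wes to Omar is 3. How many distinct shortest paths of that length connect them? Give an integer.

2

The shortest distance is 3. The length-3 paths are: Wes–Frank–Goran–Omar; Wes–Rhea–Goran–Omar.
That gives 2 distinct shortest paths.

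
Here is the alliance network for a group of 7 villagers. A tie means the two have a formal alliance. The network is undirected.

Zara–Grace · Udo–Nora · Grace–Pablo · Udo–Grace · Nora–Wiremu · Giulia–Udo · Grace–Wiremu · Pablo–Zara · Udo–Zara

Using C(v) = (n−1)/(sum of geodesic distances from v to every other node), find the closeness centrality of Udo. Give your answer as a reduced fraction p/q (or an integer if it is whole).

Distances from Udo: Giulia:1, Grace:1, Nora:1, Pablo:2, Wiremu:2, Zara:1. Sum = 8.
n = 7, so closeness = 6/8 = 3/4.

3/4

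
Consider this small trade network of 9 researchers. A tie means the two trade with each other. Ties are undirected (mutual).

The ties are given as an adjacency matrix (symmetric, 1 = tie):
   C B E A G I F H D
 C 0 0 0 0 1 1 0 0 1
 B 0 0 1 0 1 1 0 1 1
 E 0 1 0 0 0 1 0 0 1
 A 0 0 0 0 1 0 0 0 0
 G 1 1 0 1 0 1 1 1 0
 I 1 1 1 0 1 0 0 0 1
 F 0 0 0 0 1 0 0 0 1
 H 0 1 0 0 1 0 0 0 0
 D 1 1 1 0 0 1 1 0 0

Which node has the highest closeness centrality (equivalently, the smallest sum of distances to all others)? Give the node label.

G

Farness (sum of distances to all others) for each node — A:17, B:11, C:13, D:12, E:14, F:14, G:10, H:14, I:11.
The smallest farness is 10, for G, so G has the highest closeness.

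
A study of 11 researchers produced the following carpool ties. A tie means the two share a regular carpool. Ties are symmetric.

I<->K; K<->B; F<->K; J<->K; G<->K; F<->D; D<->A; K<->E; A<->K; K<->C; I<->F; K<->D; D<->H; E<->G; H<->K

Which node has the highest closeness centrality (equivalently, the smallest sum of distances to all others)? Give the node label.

K

Farness (sum of distances to all others) for each node — A:18, B:19, C:19, D:16, E:18, F:17, G:18, H:18, I:18, J:19, K:10.
The smallest farness is 10, for K, so K has the highest closeness.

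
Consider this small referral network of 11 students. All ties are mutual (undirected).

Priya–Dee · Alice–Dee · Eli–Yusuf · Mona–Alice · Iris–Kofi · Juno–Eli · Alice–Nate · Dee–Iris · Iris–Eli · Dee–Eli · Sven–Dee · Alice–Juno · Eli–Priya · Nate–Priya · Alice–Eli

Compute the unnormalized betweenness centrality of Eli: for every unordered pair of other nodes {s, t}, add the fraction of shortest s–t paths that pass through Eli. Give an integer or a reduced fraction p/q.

53/3

Pairs whose geodesics pass through Eli — Juno–Yusuf: 1; Juno–Dee: 1/2; Juno–Priya: 1; Juno–Iris: 1; Juno–Sven: 1/2; Juno–Kofi: 1; Nate–Yusuf: 2/2; Nate–Iris: 2/4; Nate–Kofi: 2/4; Yusuf–Dee: 1; Yusuf–Mona: 1; Yusuf–Priya: 1; Yusuf–Iris: 1; Yusuf–Alice: 1 … (+10 more pairs).
All other pairs contribute 0.
Summing the contributions gives betweenness(Eli) = 53/3.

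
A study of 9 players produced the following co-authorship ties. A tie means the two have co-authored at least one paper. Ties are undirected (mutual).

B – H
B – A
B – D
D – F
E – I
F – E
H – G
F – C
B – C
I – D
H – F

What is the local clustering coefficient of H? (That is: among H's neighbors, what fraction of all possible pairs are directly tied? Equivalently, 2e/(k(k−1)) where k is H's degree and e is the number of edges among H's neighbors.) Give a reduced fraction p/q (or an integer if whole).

H's neighbors: B, F, and G (k = 3).
Possible neighbor pairs: C(3,2) = 3. Edges among them: none → e = 0.
Clustering(H) = 0/3 = 0.

0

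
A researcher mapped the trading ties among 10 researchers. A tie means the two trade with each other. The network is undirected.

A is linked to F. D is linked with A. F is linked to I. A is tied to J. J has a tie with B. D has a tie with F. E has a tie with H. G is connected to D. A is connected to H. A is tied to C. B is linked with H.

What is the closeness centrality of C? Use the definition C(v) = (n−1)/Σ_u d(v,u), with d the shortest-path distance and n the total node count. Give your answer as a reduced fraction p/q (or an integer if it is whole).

3/7

Distances from C: A:1, B:3, D:2, E:3, F:2, G:3, H:2, I:3, J:2. Sum = 21.
n = 10, so closeness = 9/21 = 3/7.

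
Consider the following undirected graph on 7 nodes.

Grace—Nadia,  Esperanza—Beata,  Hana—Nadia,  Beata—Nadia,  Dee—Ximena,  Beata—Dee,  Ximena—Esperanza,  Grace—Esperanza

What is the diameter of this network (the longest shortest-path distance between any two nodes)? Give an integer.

Eccentricity of each node (its greatest distance to any other): Beata:2, Dee:3, Esperanza:3, Grace:3, Hana:4, Nadia:3, Ximena:4.
The maximum eccentricity is 4, realized for instance by the pair Ximena–Hana via Ximena – Esperanza – Grace – Nadia – Hana. So the diameter is 4.

4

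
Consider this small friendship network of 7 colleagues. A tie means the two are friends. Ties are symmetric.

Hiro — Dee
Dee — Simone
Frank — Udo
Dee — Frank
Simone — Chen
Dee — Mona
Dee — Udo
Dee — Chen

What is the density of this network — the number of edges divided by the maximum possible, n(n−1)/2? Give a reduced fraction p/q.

There are 8 edges and 7 nodes, so the maximum possible is C(7,2) = 21.
Density = 8/21.

8/21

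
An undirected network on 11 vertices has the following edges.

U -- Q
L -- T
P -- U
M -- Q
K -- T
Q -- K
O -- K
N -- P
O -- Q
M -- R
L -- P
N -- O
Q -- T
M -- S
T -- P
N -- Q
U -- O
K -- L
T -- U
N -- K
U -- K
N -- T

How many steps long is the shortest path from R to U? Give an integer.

One shortest route is R – M – Q – U, which uses 3 edges, and at distance 2 from R we only reach {Q, S}, which does not include U. So d(R,U) = 3.

3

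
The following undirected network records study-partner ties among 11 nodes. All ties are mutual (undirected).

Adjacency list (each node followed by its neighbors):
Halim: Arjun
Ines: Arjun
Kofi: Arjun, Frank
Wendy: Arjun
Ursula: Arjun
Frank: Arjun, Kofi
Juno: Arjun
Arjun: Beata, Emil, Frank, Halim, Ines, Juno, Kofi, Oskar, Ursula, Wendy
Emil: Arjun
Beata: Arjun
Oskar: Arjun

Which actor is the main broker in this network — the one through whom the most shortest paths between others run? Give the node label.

Unnormalized betweenness of each node: Arjun:44, Beata:0, Emil:0, Frank:0, Halim:0, Ines:0, Juno:0, Kofi:0, Oskar:0, Ursula:0, Wendy:0.
Arjun has the largest value, 44, making it the main broker — the node through which the most shortest paths run.

Arjun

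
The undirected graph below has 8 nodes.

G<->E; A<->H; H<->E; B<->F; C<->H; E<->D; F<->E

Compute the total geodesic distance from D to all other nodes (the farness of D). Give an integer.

Distances from D: A:3, B:3, C:3, E:1, F:2, G:2, H:2.
Sum = 3 + 3 + 3 + 1 + 2 + 2 + 2 = 16.

16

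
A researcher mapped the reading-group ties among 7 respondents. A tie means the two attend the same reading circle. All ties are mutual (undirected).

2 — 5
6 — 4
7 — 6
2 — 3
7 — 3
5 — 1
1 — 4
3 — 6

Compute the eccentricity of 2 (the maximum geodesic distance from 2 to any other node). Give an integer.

3

Distances from 2: 1:2, 3:1, 4:3, 5:1, 6:2, 7:2.
The largest is 3 (to 4), so the eccentricity of 2 is 3.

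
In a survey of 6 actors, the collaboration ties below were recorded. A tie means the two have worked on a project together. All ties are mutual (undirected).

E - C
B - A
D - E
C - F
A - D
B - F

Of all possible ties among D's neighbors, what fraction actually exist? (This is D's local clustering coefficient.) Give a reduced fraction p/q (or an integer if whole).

D's neighbors: A and E (k = 2).
Possible neighbor pairs: C(2,2) = 1. Edges among them: none → e = 0.
Clustering(D) = 0/1.

0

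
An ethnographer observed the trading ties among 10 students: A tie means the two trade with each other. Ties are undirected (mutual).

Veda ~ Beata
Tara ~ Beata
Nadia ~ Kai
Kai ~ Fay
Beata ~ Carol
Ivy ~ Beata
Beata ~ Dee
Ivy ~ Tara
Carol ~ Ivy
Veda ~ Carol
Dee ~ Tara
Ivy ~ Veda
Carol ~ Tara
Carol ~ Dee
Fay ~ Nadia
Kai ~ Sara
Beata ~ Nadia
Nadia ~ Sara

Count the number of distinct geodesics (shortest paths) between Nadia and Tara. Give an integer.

1

The shortest distance is 2, and the only length-2 path is Nadia–Beata–Tara. So there is exactly 1 shortest path.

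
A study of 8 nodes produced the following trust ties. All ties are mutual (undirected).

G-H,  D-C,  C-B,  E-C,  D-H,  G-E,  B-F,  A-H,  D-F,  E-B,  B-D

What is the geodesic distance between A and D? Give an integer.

2

One shortest route is A – H – D, which uses 2 edges, and A and D are not directly tied, so nothing shorter exists. So d(A,D) = 2.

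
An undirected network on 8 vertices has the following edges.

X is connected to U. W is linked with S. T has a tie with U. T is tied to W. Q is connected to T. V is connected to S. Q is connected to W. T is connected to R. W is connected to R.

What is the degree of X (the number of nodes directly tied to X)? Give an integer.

1

X is directly tied to U. That is 1 neighbor, so the degree of X is 1.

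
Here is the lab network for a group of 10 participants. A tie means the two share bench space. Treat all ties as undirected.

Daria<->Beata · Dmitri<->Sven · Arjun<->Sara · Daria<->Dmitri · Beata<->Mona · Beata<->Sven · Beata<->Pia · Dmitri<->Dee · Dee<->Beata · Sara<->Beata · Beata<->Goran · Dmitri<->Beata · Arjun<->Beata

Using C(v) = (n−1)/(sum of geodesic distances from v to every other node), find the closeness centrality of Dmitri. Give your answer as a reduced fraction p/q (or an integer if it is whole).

Distances from Dmitri: Arjun:2, Beata:1, Daria:1, Dee:1, Goran:2, Mona:2, Pia:2, Sara:2, Sven:1. Sum = 14.
n = 10, so closeness = 9/14.

9/14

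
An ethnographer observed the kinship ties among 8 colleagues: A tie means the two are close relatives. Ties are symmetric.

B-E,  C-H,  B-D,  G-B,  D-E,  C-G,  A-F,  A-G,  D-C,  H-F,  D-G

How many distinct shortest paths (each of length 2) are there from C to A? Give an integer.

The shortest distance is 2, and the only length-2 path is C–G–A. So there is exactly 1 shortest path.

1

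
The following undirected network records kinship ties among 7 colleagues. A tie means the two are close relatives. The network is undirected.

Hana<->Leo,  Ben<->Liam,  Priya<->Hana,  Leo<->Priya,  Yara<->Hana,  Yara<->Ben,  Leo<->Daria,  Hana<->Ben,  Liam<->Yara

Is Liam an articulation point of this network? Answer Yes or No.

Even without Liam, every remaining node can still reach every other (the residual graph is connected), so Liam is not a cut vertex.

No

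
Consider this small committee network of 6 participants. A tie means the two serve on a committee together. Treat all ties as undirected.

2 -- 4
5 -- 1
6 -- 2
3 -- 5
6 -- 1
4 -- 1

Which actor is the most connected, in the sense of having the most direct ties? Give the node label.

Degrees — 1:3, 2:2, 3:1, 4:2, 5:2, 6:2.
The maximum is 3, attained only by 1.

1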